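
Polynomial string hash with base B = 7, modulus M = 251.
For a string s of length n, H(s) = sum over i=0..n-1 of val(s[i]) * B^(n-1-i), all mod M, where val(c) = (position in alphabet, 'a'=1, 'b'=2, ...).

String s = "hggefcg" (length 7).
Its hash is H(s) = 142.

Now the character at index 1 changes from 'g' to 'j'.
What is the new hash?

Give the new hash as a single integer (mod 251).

Answer: 112

Derivation:
val('g') = 7, val('j') = 10
Position k = 1, exponent = n-1-k = 5
B^5 mod M = 7^5 mod 251 = 241
Delta = (10 - 7) * 241 mod 251 = 221
New hash = (142 + 221) mod 251 = 112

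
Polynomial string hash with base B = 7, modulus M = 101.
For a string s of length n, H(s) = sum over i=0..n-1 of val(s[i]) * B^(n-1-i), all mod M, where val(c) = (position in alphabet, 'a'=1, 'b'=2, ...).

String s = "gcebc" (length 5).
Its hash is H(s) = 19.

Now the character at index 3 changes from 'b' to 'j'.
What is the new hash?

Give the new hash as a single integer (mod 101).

val('b') = 2, val('j') = 10
Position k = 3, exponent = n-1-k = 1
B^1 mod M = 7^1 mod 101 = 7
Delta = (10 - 2) * 7 mod 101 = 56
New hash = (19 + 56) mod 101 = 75

Answer: 75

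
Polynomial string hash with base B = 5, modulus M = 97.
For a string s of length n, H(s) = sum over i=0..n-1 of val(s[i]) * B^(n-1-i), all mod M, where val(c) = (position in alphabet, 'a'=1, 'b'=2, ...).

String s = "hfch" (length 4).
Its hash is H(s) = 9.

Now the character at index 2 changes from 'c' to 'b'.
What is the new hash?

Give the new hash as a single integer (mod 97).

Answer: 4

Derivation:
val('c') = 3, val('b') = 2
Position k = 2, exponent = n-1-k = 1
B^1 mod M = 5^1 mod 97 = 5
Delta = (2 - 3) * 5 mod 97 = 92
New hash = (9 + 92) mod 97 = 4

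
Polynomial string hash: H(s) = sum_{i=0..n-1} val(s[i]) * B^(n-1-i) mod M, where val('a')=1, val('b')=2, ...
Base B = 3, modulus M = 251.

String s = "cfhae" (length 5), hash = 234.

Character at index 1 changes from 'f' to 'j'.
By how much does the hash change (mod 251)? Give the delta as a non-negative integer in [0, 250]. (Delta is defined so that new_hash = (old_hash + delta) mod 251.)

Answer: 108

Derivation:
Delta formula: (val(new) - val(old)) * B^(n-1-k) mod M
  val('j') - val('f') = 10 - 6 = 4
  B^(n-1-k) = 3^3 mod 251 = 27
  Delta = 4 * 27 mod 251 = 108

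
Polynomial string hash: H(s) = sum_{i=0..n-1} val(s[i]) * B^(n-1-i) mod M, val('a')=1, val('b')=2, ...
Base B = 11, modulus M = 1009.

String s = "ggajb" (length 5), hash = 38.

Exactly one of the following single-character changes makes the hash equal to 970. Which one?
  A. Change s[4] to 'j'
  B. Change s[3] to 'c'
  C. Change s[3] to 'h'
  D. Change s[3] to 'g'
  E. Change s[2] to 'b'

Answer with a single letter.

Option A: s[4]='b'->'j', delta=(10-2)*11^0 mod 1009 = 8, hash=38+8 mod 1009 = 46
Option B: s[3]='j'->'c', delta=(3-10)*11^1 mod 1009 = 932, hash=38+932 mod 1009 = 970 <-- target
Option C: s[3]='j'->'h', delta=(8-10)*11^1 mod 1009 = 987, hash=38+987 mod 1009 = 16
Option D: s[3]='j'->'g', delta=(7-10)*11^1 mod 1009 = 976, hash=38+976 mod 1009 = 5
Option E: s[2]='a'->'b', delta=(2-1)*11^2 mod 1009 = 121, hash=38+121 mod 1009 = 159

Answer: B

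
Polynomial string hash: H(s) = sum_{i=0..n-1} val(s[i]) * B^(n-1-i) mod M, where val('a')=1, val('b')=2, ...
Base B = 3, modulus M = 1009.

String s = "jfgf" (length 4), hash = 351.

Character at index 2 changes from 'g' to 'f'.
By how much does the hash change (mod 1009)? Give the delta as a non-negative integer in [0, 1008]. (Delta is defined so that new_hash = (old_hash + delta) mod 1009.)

Delta formula: (val(new) - val(old)) * B^(n-1-k) mod M
  val('f') - val('g') = 6 - 7 = -1
  B^(n-1-k) = 3^1 mod 1009 = 3
  Delta = -1 * 3 mod 1009 = 1006

Answer: 1006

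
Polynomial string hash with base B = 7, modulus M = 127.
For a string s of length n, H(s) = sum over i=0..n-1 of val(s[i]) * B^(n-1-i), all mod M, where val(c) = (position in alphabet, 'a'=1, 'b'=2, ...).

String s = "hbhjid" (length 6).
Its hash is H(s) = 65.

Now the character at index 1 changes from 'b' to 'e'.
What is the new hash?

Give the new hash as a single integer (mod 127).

Answer: 29

Derivation:
val('b') = 2, val('e') = 5
Position k = 1, exponent = n-1-k = 4
B^4 mod M = 7^4 mod 127 = 115
Delta = (5 - 2) * 115 mod 127 = 91
New hash = (65 + 91) mod 127 = 29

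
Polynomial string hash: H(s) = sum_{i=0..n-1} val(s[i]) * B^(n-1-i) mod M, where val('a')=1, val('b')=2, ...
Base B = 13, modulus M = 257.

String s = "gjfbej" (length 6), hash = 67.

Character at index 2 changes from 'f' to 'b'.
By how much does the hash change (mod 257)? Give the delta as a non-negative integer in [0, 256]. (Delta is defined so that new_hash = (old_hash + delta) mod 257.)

Delta formula: (val(new) - val(old)) * B^(n-1-k) mod M
  val('b') - val('f') = 2 - 6 = -4
  B^(n-1-k) = 13^3 mod 257 = 141
  Delta = -4 * 141 mod 257 = 207

Answer: 207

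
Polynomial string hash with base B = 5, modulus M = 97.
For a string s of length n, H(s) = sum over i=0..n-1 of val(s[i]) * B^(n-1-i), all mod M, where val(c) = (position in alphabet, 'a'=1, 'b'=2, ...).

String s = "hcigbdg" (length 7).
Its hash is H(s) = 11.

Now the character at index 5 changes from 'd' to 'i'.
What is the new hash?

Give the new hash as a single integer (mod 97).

Answer: 36

Derivation:
val('d') = 4, val('i') = 9
Position k = 5, exponent = n-1-k = 1
B^1 mod M = 5^1 mod 97 = 5
Delta = (9 - 4) * 5 mod 97 = 25
New hash = (11 + 25) mod 97 = 36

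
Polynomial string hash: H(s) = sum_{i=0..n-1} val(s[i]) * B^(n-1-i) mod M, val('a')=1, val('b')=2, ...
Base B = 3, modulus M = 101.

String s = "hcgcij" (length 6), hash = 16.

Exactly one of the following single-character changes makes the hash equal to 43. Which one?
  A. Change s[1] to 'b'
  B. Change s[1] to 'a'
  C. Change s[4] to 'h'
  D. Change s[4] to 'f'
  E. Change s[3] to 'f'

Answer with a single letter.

Option A: s[1]='c'->'b', delta=(2-3)*3^4 mod 101 = 20, hash=16+20 mod 101 = 36
Option B: s[1]='c'->'a', delta=(1-3)*3^4 mod 101 = 40, hash=16+40 mod 101 = 56
Option C: s[4]='i'->'h', delta=(8-9)*3^1 mod 101 = 98, hash=16+98 mod 101 = 13
Option D: s[4]='i'->'f', delta=(6-9)*3^1 mod 101 = 92, hash=16+92 mod 101 = 7
Option E: s[3]='c'->'f', delta=(6-3)*3^2 mod 101 = 27, hash=16+27 mod 101 = 43 <-- target

Answer: E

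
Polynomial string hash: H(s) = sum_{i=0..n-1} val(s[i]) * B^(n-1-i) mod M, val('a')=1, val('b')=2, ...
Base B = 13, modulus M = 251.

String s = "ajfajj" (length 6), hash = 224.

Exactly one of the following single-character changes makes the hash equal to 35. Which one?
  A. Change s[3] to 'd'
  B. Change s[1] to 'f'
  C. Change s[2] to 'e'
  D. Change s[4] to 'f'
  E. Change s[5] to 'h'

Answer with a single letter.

Answer: C

Derivation:
Option A: s[3]='a'->'d', delta=(4-1)*13^2 mod 251 = 5, hash=224+5 mod 251 = 229
Option B: s[1]='j'->'f', delta=(6-10)*13^4 mod 251 = 212, hash=224+212 mod 251 = 185
Option C: s[2]='f'->'e', delta=(5-6)*13^3 mod 251 = 62, hash=224+62 mod 251 = 35 <-- target
Option D: s[4]='j'->'f', delta=(6-10)*13^1 mod 251 = 199, hash=224+199 mod 251 = 172
Option E: s[5]='j'->'h', delta=(8-10)*13^0 mod 251 = 249, hash=224+249 mod 251 = 222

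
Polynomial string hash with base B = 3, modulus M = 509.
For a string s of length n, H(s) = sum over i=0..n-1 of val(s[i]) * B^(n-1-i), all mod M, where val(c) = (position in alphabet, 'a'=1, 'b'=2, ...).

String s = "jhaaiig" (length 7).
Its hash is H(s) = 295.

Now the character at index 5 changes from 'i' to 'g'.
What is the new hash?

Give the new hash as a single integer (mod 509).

Answer: 289

Derivation:
val('i') = 9, val('g') = 7
Position k = 5, exponent = n-1-k = 1
B^1 mod M = 3^1 mod 509 = 3
Delta = (7 - 9) * 3 mod 509 = 503
New hash = (295 + 503) mod 509 = 289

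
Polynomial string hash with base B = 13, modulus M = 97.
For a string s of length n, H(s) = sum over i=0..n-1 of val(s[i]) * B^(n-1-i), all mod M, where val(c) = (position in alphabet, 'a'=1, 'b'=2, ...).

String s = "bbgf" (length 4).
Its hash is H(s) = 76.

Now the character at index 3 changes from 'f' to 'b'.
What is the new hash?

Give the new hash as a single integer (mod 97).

val('f') = 6, val('b') = 2
Position k = 3, exponent = n-1-k = 0
B^0 mod M = 13^0 mod 97 = 1
Delta = (2 - 6) * 1 mod 97 = 93
New hash = (76 + 93) mod 97 = 72

Answer: 72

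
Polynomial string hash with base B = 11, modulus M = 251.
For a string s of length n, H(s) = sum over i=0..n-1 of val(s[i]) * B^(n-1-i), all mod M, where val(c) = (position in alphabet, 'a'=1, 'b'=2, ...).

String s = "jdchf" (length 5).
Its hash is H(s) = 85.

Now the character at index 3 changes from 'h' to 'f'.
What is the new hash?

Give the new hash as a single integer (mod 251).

val('h') = 8, val('f') = 6
Position k = 3, exponent = n-1-k = 1
B^1 mod M = 11^1 mod 251 = 11
Delta = (6 - 8) * 11 mod 251 = 229
New hash = (85 + 229) mod 251 = 63

Answer: 63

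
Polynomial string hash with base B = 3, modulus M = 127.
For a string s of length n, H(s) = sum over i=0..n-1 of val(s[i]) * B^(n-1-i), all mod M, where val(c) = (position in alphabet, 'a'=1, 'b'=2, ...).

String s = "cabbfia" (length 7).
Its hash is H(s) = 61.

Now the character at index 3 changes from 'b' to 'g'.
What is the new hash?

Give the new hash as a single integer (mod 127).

Answer: 69

Derivation:
val('b') = 2, val('g') = 7
Position k = 3, exponent = n-1-k = 3
B^3 mod M = 3^3 mod 127 = 27
Delta = (7 - 2) * 27 mod 127 = 8
New hash = (61 + 8) mod 127 = 69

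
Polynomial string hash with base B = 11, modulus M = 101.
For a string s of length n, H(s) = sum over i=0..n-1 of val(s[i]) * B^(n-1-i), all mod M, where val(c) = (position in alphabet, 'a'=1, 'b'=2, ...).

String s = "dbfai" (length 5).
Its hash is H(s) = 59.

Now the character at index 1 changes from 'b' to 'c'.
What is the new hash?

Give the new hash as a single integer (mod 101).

Answer: 77

Derivation:
val('b') = 2, val('c') = 3
Position k = 1, exponent = n-1-k = 3
B^3 mod M = 11^3 mod 101 = 18
Delta = (3 - 2) * 18 mod 101 = 18
New hash = (59 + 18) mod 101 = 77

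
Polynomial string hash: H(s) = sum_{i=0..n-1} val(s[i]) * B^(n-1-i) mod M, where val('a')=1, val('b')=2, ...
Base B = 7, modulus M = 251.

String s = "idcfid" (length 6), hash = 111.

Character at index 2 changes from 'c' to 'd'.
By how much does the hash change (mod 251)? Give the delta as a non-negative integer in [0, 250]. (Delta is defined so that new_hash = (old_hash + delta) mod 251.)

Answer: 92

Derivation:
Delta formula: (val(new) - val(old)) * B^(n-1-k) mod M
  val('d') - val('c') = 4 - 3 = 1
  B^(n-1-k) = 7^3 mod 251 = 92
  Delta = 1 * 92 mod 251 = 92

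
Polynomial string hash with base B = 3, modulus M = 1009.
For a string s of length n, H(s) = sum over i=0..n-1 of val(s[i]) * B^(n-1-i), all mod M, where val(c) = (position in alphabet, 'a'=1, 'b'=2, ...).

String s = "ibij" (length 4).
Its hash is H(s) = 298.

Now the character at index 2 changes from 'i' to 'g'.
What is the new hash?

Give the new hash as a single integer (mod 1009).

Answer: 292

Derivation:
val('i') = 9, val('g') = 7
Position k = 2, exponent = n-1-k = 1
B^1 mod M = 3^1 mod 1009 = 3
Delta = (7 - 9) * 3 mod 1009 = 1003
New hash = (298 + 1003) mod 1009 = 292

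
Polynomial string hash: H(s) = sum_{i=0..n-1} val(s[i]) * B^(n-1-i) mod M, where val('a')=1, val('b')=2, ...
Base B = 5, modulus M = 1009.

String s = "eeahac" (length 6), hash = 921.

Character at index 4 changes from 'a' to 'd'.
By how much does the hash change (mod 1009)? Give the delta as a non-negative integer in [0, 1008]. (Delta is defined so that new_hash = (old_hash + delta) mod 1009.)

Answer: 15

Derivation:
Delta formula: (val(new) - val(old)) * B^(n-1-k) mod M
  val('d') - val('a') = 4 - 1 = 3
  B^(n-1-k) = 5^1 mod 1009 = 5
  Delta = 3 * 5 mod 1009 = 15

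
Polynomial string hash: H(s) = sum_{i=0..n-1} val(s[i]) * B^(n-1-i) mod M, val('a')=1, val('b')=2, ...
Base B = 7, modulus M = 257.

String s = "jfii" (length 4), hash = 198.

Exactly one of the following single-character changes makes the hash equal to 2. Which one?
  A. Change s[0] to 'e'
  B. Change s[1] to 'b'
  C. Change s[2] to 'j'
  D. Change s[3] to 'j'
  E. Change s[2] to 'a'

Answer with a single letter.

Answer: B

Derivation:
Option A: s[0]='j'->'e', delta=(5-10)*7^3 mod 257 = 84, hash=198+84 mod 257 = 25
Option B: s[1]='f'->'b', delta=(2-6)*7^2 mod 257 = 61, hash=198+61 mod 257 = 2 <-- target
Option C: s[2]='i'->'j', delta=(10-9)*7^1 mod 257 = 7, hash=198+7 mod 257 = 205
Option D: s[3]='i'->'j', delta=(10-9)*7^0 mod 257 = 1, hash=198+1 mod 257 = 199
Option E: s[2]='i'->'a', delta=(1-9)*7^1 mod 257 = 201, hash=198+201 mod 257 = 142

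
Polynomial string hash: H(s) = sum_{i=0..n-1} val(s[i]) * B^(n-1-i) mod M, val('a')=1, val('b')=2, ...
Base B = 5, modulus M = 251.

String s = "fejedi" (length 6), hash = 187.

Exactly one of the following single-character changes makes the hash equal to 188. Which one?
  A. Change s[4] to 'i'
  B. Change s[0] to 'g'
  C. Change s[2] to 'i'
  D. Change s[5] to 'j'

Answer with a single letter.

Option A: s[4]='d'->'i', delta=(9-4)*5^1 mod 251 = 25, hash=187+25 mod 251 = 212
Option B: s[0]='f'->'g', delta=(7-6)*5^5 mod 251 = 113, hash=187+113 mod 251 = 49
Option C: s[2]='j'->'i', delta=(9-10)*5^3 mod 251 = 126, hash=187+126 mod 251 = 62
Option D: s[5]='i'->'j', delta=(10-9)*5^0 mod 251 = 1, hash=187+1 mod 251 = 188 <-- target

Answer: D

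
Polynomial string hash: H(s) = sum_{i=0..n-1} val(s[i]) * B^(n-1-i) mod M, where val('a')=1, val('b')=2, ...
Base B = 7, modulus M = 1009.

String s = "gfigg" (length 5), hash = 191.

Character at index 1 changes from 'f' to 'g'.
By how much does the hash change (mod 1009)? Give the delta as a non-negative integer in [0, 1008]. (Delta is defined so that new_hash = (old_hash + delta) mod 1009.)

Answer: 343

Derivation:
Delta formula: (val(new) - val(old)) * B^(n-1-k) mod M
  val('g') - val('f') = 7 - 6 = 1
  B^(n-1-k) = 7^3 mod 1009 = 343
  Delta = 1 * 343 mod 1009 = 343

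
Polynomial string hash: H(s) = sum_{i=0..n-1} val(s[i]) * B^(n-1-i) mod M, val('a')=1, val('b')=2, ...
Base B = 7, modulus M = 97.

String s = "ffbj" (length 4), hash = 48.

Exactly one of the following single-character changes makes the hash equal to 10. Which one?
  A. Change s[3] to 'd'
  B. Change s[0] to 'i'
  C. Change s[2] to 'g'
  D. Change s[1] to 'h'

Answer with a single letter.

Answer: B

Derivation:
Option A: s[3]='j'->'d', delta=(4-10)*7^0 mod 97 = 91, hash=48+91 mod 97 = 42
Option B: s[0]='f'->'i', delta=(9-6)*7^3 mod 97 = 59, hash=48+59 mod 97 = 10 <-- target
Option C: s[2]='b'->'g', delta=(7-2)*7^1 mod 97 = 35, hash=48+35 mod 97 = 83
Option D: s[1]='f'->'h', delta=(8-6)*7^2 mod 97 = 1, hash=48+1 mod 97 = 49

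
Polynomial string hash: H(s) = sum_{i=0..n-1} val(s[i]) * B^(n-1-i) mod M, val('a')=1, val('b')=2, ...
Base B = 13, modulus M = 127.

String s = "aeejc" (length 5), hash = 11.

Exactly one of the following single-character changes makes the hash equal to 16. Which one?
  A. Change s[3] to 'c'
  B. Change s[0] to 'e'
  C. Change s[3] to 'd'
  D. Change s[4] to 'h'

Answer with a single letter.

Option A: s[3]='j'->'c', delta=(3-10)*13^1 mod 127 = 36, hash=11+36 mod 127 = 47
Option B: s[0]='a'->'e', delta=(5-1)*13^4 mod 127 = 71, hash=11+71 mod 127 = 82
Option C: s[3]='j'->'d', delta=(4-10)*13^1 mod 127 = 49, hash=11+49 mod 127 = 60
Option D: s[4]='c'->'h', delta=(8-3)*13^0 mod 127 = 5, hash=11+5 mod 127 = 16 <-- target

Answer: D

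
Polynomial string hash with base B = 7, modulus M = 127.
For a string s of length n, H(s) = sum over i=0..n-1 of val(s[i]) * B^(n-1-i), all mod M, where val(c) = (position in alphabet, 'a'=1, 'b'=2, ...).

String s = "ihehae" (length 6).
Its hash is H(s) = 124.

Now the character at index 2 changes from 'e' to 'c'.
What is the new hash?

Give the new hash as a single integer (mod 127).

val('e') = 5, val('c') = 3
Position k = 2, exponent = n-1-k = 3
B^3 mod M = 7^3 mod 127 = 89
Delta = (3 - 5) * 89 mod 127 = 76
New hash = (124 + 76) mod 127 = 73

Answer: 73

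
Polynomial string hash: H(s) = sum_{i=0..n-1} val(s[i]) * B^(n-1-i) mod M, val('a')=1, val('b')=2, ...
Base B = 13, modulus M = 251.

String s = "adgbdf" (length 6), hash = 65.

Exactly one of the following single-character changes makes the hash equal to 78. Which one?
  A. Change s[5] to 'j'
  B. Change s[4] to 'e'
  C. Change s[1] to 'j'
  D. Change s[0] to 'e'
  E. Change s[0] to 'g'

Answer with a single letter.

Option A: s[5]='f'->'j', delta=(10-6)*13^0 mod 251 = 4, hash=65+4 mod 251 = 69
Option B: s[4]='d'->'e', delta=(5-4)*13^1 mod 251 = 13, hash=65+13 mod 251 = 78 <-- target
Option C: s[1]='d'->'j', delta=(10-4)*13^4 mod 251 = 184, hash=65+184 mod 251 = 249
Option D: s[0]='a'->'e', delta=(5-1)*13^5 mod 251 = 5, hash=65+5 mod 251 = 70
Option E: s[0]='a'->'g', delta=(7-1)*13^5 mod 251 = 133, hash=65+133 mod 251 = 198

Answer: B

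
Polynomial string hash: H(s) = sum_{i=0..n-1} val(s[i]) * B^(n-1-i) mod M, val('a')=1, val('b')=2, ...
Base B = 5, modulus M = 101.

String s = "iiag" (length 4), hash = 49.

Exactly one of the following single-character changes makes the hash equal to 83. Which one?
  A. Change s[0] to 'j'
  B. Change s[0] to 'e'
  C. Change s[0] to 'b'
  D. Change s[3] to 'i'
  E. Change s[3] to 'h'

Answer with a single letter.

Option A: s[0]='i'->'j', delta=(10-9)*5^3 mod 101 = 24, hash=49+24 mod 101 = 73
Option B: s[0]='i'->'e', delta=(5-9)*5^3 mod 101 = 5, hash=49+5 mod 101 = 54
Option C: s[0]='i'->'b', delta=(2-9)*5^3 mod 101 = 34, hash=49+34 mod 101 = 83 <-- target
Option D: s[3]='g'->'i', delta=(9-7)*5^0 mod 101 = 2, hash=49+2 mod 101 = 51
Option E: s[3]='g'->'h', delta=(8-7)*5^0 mod 101 = 1, hash=49+1 mod 101 = 50

Answer: C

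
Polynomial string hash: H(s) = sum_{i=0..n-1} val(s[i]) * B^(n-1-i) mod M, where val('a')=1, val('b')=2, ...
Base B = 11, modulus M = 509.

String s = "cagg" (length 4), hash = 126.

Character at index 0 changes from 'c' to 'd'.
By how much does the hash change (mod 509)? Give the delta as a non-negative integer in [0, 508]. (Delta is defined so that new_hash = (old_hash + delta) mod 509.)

Answer: 313

Derivation:
Delta formula: (val(new) - val(old)) * B^(n-1-k) mod M
  val('d') - val('c') = 4 - 3 = 1
  B^(n-1-k) = 11^3 mod 509 = 313
  Delta = 1 * 313 mod 509 = 313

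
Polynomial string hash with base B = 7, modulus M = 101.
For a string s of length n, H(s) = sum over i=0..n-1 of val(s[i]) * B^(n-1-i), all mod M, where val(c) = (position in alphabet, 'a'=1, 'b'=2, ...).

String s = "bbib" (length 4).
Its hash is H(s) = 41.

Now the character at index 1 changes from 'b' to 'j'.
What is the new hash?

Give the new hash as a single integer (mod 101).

val('b') = 2, val('j') = 10
Position k = 1, exponent = n-1-k = 2
B^2 mod M = 7^2 mod 101 = 49
Delta = (10 - 2) * 49 mod 101 = 89
New hash = (41 + 89) mod 101 = 29

Answer: 29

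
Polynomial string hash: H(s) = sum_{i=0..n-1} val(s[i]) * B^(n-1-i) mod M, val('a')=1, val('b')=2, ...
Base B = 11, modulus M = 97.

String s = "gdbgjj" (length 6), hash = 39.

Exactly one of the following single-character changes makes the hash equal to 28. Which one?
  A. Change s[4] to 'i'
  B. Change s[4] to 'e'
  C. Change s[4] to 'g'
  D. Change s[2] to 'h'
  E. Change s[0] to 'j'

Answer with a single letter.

Option A: s[4]='j'->'i', delta=(9-10)*11^1 mod 97 = 86, hash=39+86 mod 97 = 28 <-- target
Option B: s[4]='j'->'e', delta=(5-10)*11^1 mod 97 = 42, hash=39+42 mod 97 = 81
Option C: s[4]='j'->'g', delta=(7-10)*11^1 mod 97 = 64, hash=39+64 mod 97 = 6
Option D: s[2]='b'->'h', delta=(8-2)*11^3 mod 97 = 32, hash=39+32 mod 97 = 71
Option E: s[0]='g'->'j', delta=(10-7)*11^5 mod 97 = 93, hash=39+93 mod 97 = 35

Answer: A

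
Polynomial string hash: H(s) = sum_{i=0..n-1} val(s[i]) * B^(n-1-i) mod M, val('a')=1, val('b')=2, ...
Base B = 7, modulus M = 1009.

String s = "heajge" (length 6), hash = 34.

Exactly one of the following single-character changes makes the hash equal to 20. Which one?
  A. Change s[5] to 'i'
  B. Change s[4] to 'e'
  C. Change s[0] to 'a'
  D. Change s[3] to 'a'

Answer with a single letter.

Option A: s[5]='e'->'i', delta=(9-5)*7^0 mod 1009 = 4, hash=34+4 mod 1009 = 38
Option B: s[4]='g'->'e', delta=(5-7)*7^1 mod 1009 = 995, hash=34+995 mod 1009 = 20 <-- target
Option C: s[0]='h'->'a', delta=(1-8)*7^5 mod 1009 = 404, hash=34+404 mod 1009 = 438
Option D: s[3]='j'->'a', delta=(1-10)*7^2 mod 1009 = 568, hash=34+568 mod 1009 = 602

Answer: B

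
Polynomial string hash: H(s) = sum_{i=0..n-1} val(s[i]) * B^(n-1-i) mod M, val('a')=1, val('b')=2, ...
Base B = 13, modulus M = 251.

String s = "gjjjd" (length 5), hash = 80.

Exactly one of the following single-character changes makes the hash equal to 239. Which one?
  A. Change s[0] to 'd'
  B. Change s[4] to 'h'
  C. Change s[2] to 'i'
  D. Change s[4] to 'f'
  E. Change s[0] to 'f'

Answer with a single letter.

Answer: A

Derivation:
Option A: s[0]='g'->'d', delta=(4-7)*13^4 mod 251 = 159, hash=80+159 mod 251 = 239 <-- target
Option B: s[4]='d'->'h', delta=(8-4)*13^0 mod 251 = 4, hash=80+4 mod 251 = 84
Option C: s[2]='j'->'i', delta=(9-10)*13^2 mod 251 = 82, hash=80+82 mod 251 = 162
Option D: s[4]='d'->'f', delta=(6-4)*13^0 mod 251 = 2, hash=80+2 mod 251 = 82
Option E: s[0]='g'->'f', delta=(6-7)*13^4 mod 251 = 53, hash=80+53 mod 251 = 133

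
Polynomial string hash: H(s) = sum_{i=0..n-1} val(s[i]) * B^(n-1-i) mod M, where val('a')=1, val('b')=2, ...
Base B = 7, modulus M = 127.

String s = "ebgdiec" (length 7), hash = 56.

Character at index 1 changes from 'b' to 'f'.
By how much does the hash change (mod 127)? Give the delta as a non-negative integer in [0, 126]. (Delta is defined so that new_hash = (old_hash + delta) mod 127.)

Delta formula: (val(new) - val(old)) * B^(n-1-k) mod M
  val('f') - val('b') = 6 - 2 = 4
  B^(n-1-k) = 7^5 mod 127 = 43
  Delta = 4 * 43 mod 127 = 45

Answer: 45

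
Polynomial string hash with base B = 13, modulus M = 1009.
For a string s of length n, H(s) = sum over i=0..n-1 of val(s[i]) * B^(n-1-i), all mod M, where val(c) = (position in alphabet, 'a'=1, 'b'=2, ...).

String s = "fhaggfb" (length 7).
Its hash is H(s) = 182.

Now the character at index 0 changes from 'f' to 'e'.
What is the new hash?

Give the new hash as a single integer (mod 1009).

Answer: 429

Derivation:
val('f') = 6, val('e') = 5
Position k = 0, exponent = n-1-k = 6
B^6 mod M = 13^6 mod 1009 = 762
Delta = (5 - 6) * 762 mod 1009 = 247
New hash = (182 + 247) mod 1009 = 429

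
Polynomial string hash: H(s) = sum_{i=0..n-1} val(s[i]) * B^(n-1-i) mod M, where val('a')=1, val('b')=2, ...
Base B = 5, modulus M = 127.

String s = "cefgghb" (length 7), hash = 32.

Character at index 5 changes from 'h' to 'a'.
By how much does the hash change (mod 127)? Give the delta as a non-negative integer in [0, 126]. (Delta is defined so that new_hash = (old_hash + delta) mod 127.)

Answer: 92

Derivation:
Delta formula: (val(new) - val(old)) * B^(n-1-k) mod M
  val('a') - val('h') = 1 - 8 = -7
  B^(n-1-k) = 5^1 mod 127 = 5
  Delta = -7 * 5 mod 127 = 92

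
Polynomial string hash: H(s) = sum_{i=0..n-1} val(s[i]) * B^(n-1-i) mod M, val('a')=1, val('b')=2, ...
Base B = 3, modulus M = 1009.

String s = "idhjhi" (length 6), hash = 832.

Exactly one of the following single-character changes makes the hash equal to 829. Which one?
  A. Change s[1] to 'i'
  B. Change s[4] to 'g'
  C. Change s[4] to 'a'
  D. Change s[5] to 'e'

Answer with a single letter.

Answer: B

Derivation:
Option A: s[1]='d'->'i', delta=(9-4)*3^4 mod 1009 = 405, hash=832+405 mod 1009 = 228
Option B: s[4]='h'->'g', delta=(7-8)*3^1 mod 1009 = 1006, hash=832+1006 mod 1009 = 829 <-- target
Option C: s[4]='h'->'a', delta=(1-8)*3^1 mod 1009 = 988, hash=832+988 mod 1009 = 811
Option D: s[5]='i'->'e', delta=(5-9)*3^0 mod 1009 = 1005, hash=832+1005 mod 1009 = 828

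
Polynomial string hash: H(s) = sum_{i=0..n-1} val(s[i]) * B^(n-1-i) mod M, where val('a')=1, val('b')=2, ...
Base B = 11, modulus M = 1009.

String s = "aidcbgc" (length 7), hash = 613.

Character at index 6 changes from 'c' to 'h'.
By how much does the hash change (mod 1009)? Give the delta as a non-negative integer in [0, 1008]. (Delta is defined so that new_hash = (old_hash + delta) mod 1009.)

Answer: 5

Derivation:
Delta formula: (val(new) - val(old)) * B^(n-1-k) mod M
  val('h') - val('c') = 8 - 3 = 5
  B^(n-1-k) = 11^0 mod 1009 = 1
  Delta = 5 * 1 mod 1009 = 5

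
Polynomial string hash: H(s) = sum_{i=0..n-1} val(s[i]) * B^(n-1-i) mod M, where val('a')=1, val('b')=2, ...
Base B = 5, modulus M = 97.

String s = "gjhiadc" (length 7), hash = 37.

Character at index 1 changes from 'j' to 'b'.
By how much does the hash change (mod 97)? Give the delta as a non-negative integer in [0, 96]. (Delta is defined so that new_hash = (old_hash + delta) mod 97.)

Delta formula: (val(new) - val(old)) * B^(n-1-k) mod M
  val('b') - val('j') = 2 - 10 = -8
  B^(n-1-k) = 5^5 mod 97 = 21
  Delta = -8 * 21 mod 97 = 26

Answer: 26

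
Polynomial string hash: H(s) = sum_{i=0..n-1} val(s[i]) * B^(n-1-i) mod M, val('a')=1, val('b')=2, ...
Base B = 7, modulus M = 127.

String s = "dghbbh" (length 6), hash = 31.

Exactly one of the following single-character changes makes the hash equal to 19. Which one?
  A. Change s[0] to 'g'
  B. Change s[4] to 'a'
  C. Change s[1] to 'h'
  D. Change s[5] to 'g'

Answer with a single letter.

Option A: s[0]='d'->'g', delta=(7-4)*7^5 mod 127 = 2, hash=31+2 mod 127 = 33
Option B: s[4]='b'->'a', delta=(1-2)*7^1 mod 127 = 120, hash=31+120 mod 127 = 24
Option C: s[1]='g'->'h', delta=(8-7)*7^4 mod 127 = 115, hash=31+115 mod 127 = 19 <-- target
Option D: s[5]='h'->'g', delta=(7-8)*7^0 mod 127 = 126, hash=31+126 mod 127 = 30

Answer: C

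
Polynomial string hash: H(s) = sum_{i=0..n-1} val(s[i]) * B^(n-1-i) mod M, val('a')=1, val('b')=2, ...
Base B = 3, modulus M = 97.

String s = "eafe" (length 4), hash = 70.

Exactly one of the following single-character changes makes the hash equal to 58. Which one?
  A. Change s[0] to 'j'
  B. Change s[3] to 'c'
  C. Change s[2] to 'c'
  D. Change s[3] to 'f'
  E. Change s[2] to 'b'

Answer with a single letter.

Answer: E

Derivation:
Option A: s[0]='e'->'j', delta=(10-5)*3^3 mod 97 = 38, hash=70+38 mod 97 = 11
Option B: s[3]='e'->'c', delta=(3-5)*3^0 mod 97 = 95, hash=70+95 mod 97 = 68
Option C: s[2]='f'->'c', delta=(3-6)*3^1 mod 97 = 88, hash=70+88 mod 97 = 61
Option D: s[3]='e'->'f', delta=(6-5)*3^0 mod 97 = 1, hash=70+1 mod 97 = 71
Option E: s[2]='f'->'b', delta=(2-6)*3^1 mod 97 = 85, hash=70+85 mod 97 = 58 <-- target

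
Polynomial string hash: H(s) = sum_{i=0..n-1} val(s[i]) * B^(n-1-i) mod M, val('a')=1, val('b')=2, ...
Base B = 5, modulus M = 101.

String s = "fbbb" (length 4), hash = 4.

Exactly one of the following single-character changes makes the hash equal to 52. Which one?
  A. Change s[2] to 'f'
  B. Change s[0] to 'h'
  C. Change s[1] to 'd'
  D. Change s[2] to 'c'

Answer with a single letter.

Answer: B

Derivation:
Option A: s[2]='b'->'f', delta=(6-2)*5^1 mod 101 = 20, hash=4+20 mod 101 = 24
Option B: s[0]='f'->'h', delta=(8-6)*5^3 mod 101 = 48, hash=4+48 mod 101 = 52 <-- target
Option C: s[1]='b'->'d', delta=(4-2)*5^2 mod 101 = 50, hash=4+50 mod 101 = 54
Option D: s[2]='b'->'c', delta=(3-2)*5^1 mod 101 = 5, hash=4+5 mod 101 = 9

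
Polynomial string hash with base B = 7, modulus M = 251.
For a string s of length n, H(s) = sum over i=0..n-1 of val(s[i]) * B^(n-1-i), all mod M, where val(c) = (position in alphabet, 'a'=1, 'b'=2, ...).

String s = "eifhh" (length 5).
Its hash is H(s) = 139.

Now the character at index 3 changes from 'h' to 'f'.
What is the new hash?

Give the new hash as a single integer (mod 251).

Answer: 125

Derivation:
val('h') = 8, val('f') = 6
Position k = 3, exponent = n-1-k = 1
B^1 mod M = 7^1 mod 251 = 7
Delta = (6 - 8) * 7 mod 251 = 237
New hash = (139 + 237) mod 251 = 125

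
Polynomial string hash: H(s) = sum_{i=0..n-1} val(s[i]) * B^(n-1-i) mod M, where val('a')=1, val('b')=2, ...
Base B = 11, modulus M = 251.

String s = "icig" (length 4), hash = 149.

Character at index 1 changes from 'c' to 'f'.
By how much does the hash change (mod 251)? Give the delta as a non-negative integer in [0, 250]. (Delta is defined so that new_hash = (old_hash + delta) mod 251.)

Delta formula: (val(new) - val(old)) * B^(n-1-k) mod M
  val('f') - val('c') = 6 - 3 = 3
  B^(n-1-k) = 11^2 mod 251 = 121
  Delta = 3 * 121 mod 251 = 112

Answer: 112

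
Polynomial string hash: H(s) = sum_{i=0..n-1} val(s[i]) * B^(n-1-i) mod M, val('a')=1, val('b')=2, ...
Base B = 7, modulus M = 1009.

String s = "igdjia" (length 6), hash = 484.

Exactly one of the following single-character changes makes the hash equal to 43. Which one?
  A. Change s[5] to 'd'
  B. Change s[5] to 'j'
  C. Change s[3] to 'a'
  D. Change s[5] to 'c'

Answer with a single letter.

Option A: s[5]='a'->'d', delta=(4-1)*7^0 mod 1009 = 3, hash=484+3 mod 1009 = 487
Option B: s[5]='a'->'j', delta=(10-1)*7^0 mod 1009 = 9, hash=484+9 mod 1009 = 493
Option C: s[3]='j'->'a', delta=(1-10)*7^2 mod 1009 = 568, hash=484+568 mod 1009 = 43 <-- target
Option D: s[5]='a'->'c', delta=(3-1)*7^0 mod 1009 = 2, hash=484+2 mod 1009 = 486

Answer: C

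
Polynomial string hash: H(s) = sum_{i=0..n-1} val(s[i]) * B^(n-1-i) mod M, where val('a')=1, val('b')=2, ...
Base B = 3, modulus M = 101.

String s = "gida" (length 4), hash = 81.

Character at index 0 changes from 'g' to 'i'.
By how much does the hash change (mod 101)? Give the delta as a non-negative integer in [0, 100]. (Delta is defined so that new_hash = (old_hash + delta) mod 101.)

Answer: 54

Derivation:
Delta formula: (val(new) - val(old)) * B^(n-1-k) mod M
  val('i') - val('g') = 9 - 7 = 2
  B^(n-1-k) = 3^3 mod 101 = 27
  Delta = 2 * 27 mod 101 = 54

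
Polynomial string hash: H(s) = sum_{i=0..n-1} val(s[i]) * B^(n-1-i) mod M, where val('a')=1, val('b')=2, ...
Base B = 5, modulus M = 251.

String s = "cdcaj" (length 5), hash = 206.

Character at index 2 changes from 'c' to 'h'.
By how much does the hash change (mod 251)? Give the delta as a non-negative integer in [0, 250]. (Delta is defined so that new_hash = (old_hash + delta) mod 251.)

Answer: 125

Derivation:
Delta formula: (val(new) - val(old)) * B^(n-1-k) mod M
  val('h') - val('c') = 8 - 3 = 5
  B^(n-1-k) = 5^2 mod 251 = 25
  Delta = 5 * 25 mod 251 = 125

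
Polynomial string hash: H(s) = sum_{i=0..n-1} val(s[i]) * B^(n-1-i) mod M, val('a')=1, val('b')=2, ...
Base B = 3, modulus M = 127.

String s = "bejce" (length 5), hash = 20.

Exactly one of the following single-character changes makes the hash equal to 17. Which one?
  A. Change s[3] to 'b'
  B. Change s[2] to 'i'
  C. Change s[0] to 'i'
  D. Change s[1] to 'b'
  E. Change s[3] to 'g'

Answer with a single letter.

Option A: s[3]='c'->'b', delta=(2-3)*3^1 mod 127 = 124, hash=20+124 mod 127 = 17 <-- target
Option B: s[2]='j'->'i', delta=(9-10)*3^2 mod 127 = 118, hash=20+118 mod 127 = 11
Option C: s[0]='b'->'i', delta=(9-2)*3^4 mod 127 = 59, hash=20+59 mod 127 = 79
Option D: s[1]='e'->'b', delta=(2-5)*3^3 mod 127 = 46, hash=20+46 mod 127 = 66
Option E: s[3]='c'->'g', delta=(7-3)*3^1 mod 127 = 12, hash=20+12 mod 127 = 32

Answer: A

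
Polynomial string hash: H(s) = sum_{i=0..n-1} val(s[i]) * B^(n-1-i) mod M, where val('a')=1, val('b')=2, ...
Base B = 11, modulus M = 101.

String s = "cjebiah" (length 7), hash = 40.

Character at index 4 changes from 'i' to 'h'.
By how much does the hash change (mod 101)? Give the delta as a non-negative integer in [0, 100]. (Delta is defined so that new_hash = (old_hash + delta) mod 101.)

Answer: 81

Derivation:
Delta formula: (val(new) - val(old)) * B^(n-1-k) mod M
  val('h') - val('i') = 8 - 9 = -1
  B^(n-1-k) = 11^2 mod 101 = 20
  Delta = -1 * 20 mod 101 = 81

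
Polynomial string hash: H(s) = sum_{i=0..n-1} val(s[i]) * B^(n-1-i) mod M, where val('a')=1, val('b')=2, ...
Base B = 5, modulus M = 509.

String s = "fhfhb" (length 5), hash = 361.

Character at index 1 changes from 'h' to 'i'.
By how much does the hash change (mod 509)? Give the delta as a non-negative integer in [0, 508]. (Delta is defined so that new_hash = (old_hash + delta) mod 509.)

Delta formula: (val(new) - val(old)) * B^(n-1-k) mod M
  val('i') - val('h') = 9 - 8 = 1
  B^(n-1-k) = 5^3 mod 509 = 125
  Delta = 1 * 125 mod 509 = 125

Answer: 125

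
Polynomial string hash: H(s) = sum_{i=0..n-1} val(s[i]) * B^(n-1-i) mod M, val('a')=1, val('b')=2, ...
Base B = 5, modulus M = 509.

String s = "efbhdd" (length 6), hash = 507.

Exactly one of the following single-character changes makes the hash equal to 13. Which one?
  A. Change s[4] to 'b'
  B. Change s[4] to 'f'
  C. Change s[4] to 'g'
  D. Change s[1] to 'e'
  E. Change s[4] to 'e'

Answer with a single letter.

Answer: C

Derivation:
Option A: s[4]='d'->'b', delta=(2-4)*5^1 mod 509 = 499, hash=507+499 mod 509 = 497
Option B: s[4]='d'->'f', delta=(6-4)*5^1 mod 509 = 10, hash=507+10 mod 509 = 8
Option C: s[4]='d'->'g', delta=(7-4)*5^1 mod 509 = 15, hash=507+15 mod 509 = 13 <-- target
Option D: s[1]='f'->'e', delta=(5-6)*5^4 mod 509 = 393, hash=507+393 mod 509 = 391
Option E: s[4]='d'->'e', delta=(5-4)*5^1 mod 509 = 5, hash=507+5 mod 509 = 3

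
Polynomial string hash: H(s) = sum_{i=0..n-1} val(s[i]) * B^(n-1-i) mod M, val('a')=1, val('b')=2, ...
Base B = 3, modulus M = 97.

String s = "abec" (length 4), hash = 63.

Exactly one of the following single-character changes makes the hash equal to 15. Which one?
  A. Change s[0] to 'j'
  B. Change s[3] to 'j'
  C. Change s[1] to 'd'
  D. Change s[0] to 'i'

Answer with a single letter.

Answer: A

Derivation:
Option A: s[0]='a'->'j', delta=(10-1)*3^3 mod 97 = 49, hash=63+49 mod 97 = 15 <-- target
Option B: s[3]='c'->'j', delta=(10-3)*3^0 mod 97 = 7, hash=63+7 mod 97 = 70
Option C: s[1]='b'->'d', delta=(4-2)*3^2 mod 97 = 18, hash=63+18 mod 97 = 81
Option D: s[0]='a'->'i', delta=(9-1)*3^3 mod 97 = 22, hash=63+22 mod 97 = 85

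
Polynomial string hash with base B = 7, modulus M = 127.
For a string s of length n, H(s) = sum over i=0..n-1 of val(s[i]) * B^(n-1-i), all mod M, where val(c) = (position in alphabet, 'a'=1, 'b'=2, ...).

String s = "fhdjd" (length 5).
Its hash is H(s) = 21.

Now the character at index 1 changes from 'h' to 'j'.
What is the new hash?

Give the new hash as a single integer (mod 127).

val('h') = 8, val('j') = 10
Position k = 1, exponent = n-1-k = 3
B^3 mod M = 7^3 mod 127 = 89
Delta = (10 - 8) * 89 mod 127 = 51
New hash = (21 + 51) mod 127 = 72

Answer: 72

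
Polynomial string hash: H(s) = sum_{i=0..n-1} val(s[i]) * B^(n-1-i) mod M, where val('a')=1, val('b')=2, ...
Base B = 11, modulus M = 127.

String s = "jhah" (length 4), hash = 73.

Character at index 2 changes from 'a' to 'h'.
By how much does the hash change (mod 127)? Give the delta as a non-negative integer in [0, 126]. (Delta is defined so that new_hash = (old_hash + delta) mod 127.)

Delta formula: (val(new) - val(old)) * B^(n-1-k) mod M
  val('h') - val('a') = 8 - 1 = 7
  B^(n-1-k) = 11^1 mod 127 = 11
  Delta = 7 * 11 mod 127 = 77

Answer: 77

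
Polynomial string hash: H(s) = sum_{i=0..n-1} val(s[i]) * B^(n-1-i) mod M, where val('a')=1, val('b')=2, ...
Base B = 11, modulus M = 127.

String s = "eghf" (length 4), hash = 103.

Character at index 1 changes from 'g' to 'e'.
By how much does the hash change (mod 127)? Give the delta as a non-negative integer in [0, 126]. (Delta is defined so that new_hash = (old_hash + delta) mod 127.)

Delta formula: (val(new) - val(old)) * B^(n-1-k) mod M
  val('e') - val('g') = 5 - 7 = -2
  B^(n-1-k) = 11^2 mod 127 = 121
  Delta = -2 * 121 mod 127 = 12

Answer: 12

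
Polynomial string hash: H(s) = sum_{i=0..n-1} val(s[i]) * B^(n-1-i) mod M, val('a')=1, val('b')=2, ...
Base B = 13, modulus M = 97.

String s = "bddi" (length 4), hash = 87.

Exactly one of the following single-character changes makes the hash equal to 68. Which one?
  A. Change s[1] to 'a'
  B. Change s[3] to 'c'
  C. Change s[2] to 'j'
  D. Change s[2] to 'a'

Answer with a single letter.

Answer: C

Derivation:
Option A: s[1]='d'->'a', delta=(1-4)*13^2 mod 97 = 75, hash=87+75 mod 97 = 65
Option B: s[3]='i'->'c', delta=(3-9)*13^0 mod 97 = 91, hash=87+91 mod 97 = 81
Option C: s[2]='d'->'j', delta=(10-4)*13^1 mod 97 = 78, hash=87+78 mod 97 = 68 <-- target
Option D: s[2]='d'->'a', delta=(1-4)*13^1 mod 97 = 58, hash=87+58 mod 97 = 48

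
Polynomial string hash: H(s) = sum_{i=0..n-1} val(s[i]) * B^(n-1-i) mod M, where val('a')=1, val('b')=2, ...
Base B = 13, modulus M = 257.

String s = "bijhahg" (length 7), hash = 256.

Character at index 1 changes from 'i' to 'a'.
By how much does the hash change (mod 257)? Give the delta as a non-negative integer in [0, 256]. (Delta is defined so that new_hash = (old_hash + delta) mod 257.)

Delta formula: (val(new) - val(old)) * B^(n-1-k) mod M
  val('a') - val('i') = 1 - 9 = -8
  B^(n-1-k) = 13^5 mod 257 = 185
  Delta = -8 * 185 mod 257 = 62

Answer: 62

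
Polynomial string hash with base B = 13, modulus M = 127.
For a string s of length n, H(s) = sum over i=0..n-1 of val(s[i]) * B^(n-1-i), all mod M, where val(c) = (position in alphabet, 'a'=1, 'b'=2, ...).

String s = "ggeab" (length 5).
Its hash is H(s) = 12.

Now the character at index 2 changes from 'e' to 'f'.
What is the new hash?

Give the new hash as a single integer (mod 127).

Answer: 54

Derivation:
val('e') = 5, val('f') = 6
Position k = 2, exponent = n-1-k = 2
B^2 mod M = 13^2 mod 127 = 42
Delta = (6 - 5) * 42 mod 127 = 42
New hash = (12 + 42) mod 127 = 54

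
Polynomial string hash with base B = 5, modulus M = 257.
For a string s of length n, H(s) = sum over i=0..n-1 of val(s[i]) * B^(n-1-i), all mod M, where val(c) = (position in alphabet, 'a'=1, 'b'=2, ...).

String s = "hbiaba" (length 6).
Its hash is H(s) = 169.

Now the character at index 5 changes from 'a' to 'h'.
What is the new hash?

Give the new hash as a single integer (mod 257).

val('a') = 1, val('h') = 8
Position k = 5, exponent = n-1-k = 0
B^0 mod M = 5^0 mod 257 = 1
Delta = (8 - 1) * 1 mod 257 = 7
New hash = (169 + 7) mod 257 = 176

Answer: 176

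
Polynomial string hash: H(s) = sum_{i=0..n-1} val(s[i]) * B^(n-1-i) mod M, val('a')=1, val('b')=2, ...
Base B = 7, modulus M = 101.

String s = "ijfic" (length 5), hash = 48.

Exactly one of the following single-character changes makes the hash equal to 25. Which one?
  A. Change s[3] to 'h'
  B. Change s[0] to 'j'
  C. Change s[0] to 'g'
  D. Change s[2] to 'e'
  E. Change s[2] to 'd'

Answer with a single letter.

Answer: B

Derivation:
Option A: s[3]='i'->'h', delta=(8-9)*7^1 mod 101 = 94, hash=48+94 mod 101 = 41
Option B: s[0]='i'->'j', delta=(10-9)*7^4 mod 101 = 78, hash=48+78 mod 101 = 25 <-- target
Option C: s[0]='i'->'g', delta=(7-9)*7^4 mod 101 = 46, hash=48+46 mod 101 = 94
Option D: s[2]='f'->'e', delta=(5-6)*7^2 mod 101 = 52, hash=48+52 mod 101 = 100
Option E: s[2]='f'->'d', delta=(4-6)*7^2 mod 101 = 3, hash=48+3 mod 101 = 51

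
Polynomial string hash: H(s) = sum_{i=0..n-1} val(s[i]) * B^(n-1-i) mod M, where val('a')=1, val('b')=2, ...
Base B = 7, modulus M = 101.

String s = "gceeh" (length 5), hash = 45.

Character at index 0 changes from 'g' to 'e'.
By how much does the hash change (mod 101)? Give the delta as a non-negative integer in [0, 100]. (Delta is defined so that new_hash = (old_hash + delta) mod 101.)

Answer: 46

Derivation:
Delta formula: (val(new) - val(old)) * B^(n-1-k) mod M
  val('e') - val('g') = 5 - 7 = -2
  B^(n-1-k) = 7^4 mod 101 = 78
  Delta = -2 * 78 mod 101 = 46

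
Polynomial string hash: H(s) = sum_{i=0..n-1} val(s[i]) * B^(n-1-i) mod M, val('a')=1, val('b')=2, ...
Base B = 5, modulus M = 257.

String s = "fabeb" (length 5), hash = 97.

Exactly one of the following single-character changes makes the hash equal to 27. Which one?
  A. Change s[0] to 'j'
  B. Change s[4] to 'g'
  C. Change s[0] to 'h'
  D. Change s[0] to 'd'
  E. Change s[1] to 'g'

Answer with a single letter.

Option A: s[0]='f'->'j', delta=(10-6)*5^4 mod 257 = 187, hash=97+187 mod 257 = 27 <-- target
Option B: s[4]='b'->'g', delta=(7-2)*5^0 mod 257 = 5, hash=97+5 mod 257 = 102
Option C: s[0]='f'->'h', delta=(8-6)*5^4 mod 257 = 222, hash=97+222 mod 257 = 62
Option D: s[0]='f'->'d', delta=(4-6)*5^4 mod 257 = 35, hash=97+35 mod 257 = 132
Option E: s[1]='a'->'g', delta=(7-1)*5^3 mod 257 = 236, hash=97+236 mod 257 = 76

Answer: A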